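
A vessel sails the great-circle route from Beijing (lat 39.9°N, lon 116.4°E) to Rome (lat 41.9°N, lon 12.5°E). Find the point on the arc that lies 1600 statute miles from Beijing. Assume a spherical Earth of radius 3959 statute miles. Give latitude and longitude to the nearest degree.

The haversine formula gives a central angle δ ≈ 1.275 rad (73.1°) between the endpoints. The total great-circle distance is δ·R ≈ 1.275 × 3959 ≈ 5049 mi, so the target fraction is f = 1600/5049 ≈ 0.317.
Interpolate at f ≈ 0.317 with slerp weights a = sin((1−f)δ)/sin δ ≈ 0.800, b = sin(fδ)/sin δ ≈ 0.411.
p = a·p₁ + b·p₂ ≈ (0.026, 0.616, 0.788); φ = arcsin(p_z) ≈ 51.95°, λ = atan2(p_y, p_x) ≈ 87.59°.

≈ lat 52°N, lon 88°E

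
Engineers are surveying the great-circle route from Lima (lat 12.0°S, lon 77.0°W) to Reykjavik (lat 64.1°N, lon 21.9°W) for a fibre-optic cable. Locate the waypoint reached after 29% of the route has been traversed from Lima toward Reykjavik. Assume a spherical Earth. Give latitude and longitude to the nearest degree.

Write both endpoints as unit vectors p₁, p₂ with components (cos φ cos λ, cos φ sin λ, sin φ).
The central angle between the endpoints is δ = arccos(p₁·p₂) ≈ 1.513 rad (86.7°).
Interpolate at f = 0.29 with slerp weights a = sin((1−f)δ)/sin δ ≈ 0.881, b = sin(fδ)/sin δ ≈ 0.426.
p = a·p₁ + b·p₂ ≈ (0.366, -0.909, 0.200); φ = arcsin(p_z) ≈ 11.52°, λ = atan2(p_y, p_x) ≈ -68.05°.

≈ lat 12°N, lon 68°W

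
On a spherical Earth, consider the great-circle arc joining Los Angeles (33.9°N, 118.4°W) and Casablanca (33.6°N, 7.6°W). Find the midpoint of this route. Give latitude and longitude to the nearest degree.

Write both endpoints as unit vectors p₁, p₂ with components (cos φ cos λ, cos φ sin λ, sin φ).
The central angle between the endpoints is δ = arccos(p₁·p₂) ≈ 1.508 rad (86.4°).
Interpolate at f = 1/2 with slerp weights a = sin((1−f)δ)/sin δ ≈ 0.686, b = sin(fδ)/sin δ ≈ 0.686.
p = a·p₁ + b·p₂ ≈ (0.295, -0.576, 0.762); φ = arcsin(p_z) ≈ 49.64°, λ = atan2(p_y, p_x) ≈ -62.85°.

≈ 50°N, 63°W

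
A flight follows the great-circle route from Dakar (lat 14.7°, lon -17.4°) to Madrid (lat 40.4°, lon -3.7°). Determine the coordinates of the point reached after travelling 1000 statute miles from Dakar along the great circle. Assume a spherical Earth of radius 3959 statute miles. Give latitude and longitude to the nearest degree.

Convert each endpoint to a unit vector on the sphere (x = cos φ cos λ, y = cos φ sin λ, z = sin φ).
The central angle between the endpoints is δ = arccos(p₁·p₂) ≈ 0.495 rad (28.3°). The total great-circle distance is δ·R ≈ 0.495 × 3959 ≈ 1958 mi, so the target fraction is f = 1000/1958 ≈ 0.511.
Interpolate at f ≈ 0.511 with slerp weights a = sin((1−f)δ)/sin δ ≈ 0.505, b = sin(fδ)/sin δ ≈ 0.526.
p = a·p₁ + b·p₂ ≈ (0.866, -0.172, 0.469); φ = arcsin(p_z) ≈ 27.99°, λ = atan2(p_y, p_x) ≈ -11.23°.

≈ lat 28°, lon -11°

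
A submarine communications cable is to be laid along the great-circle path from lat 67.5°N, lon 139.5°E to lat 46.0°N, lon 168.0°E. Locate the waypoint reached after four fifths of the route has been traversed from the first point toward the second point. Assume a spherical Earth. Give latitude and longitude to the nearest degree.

Write both endpoints as unit vectors p₁, p₂ with components (cos φ cos λ, cos φ sin λ, sin φ).
The central angle between the endpoints is δ = arccos(p₁·p₂) ≈ 0.455 rad (26.1°).
Interpolate at f = 4/5 with slerp weights a = sin((1−f)δ)/sin δ ≈ 0.207, b = sin(fδ)/sin δ ≈ 0.810.
p = a·p₁ + b·p₂ ≈ (-0.611, 0.168, 0.774); φ = arcsin(p_z) ≈ 50.70°, λ = atan2(p_y, p_x) ≈ 164.58°.

≈ lat 51°N, lon 165°E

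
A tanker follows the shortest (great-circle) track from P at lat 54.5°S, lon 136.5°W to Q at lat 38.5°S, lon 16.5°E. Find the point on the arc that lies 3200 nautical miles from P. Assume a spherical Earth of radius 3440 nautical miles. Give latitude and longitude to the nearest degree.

Convert each endpoint to a unit vector on the sphere (x = cos φ cos λ, y = cos φ sin λ, z = sin φ).
The central angle between the endpoints is δ = arccos(p₁·p₂) ≈ 1.469 rad (84.2°). The total great-circle distance is δ·R ≈ 1.469 × 3440 ≈ 5052 nmi, so the target fraction is f = 3200/5052 ≈ 0.633.
Interpolate at f ≈ 0.633 with slerp weights a = sin((1−f)δ)/sin δ ≈ 0.516, b = sin(fδ)/sin δ ≈ 0.806.
p = a·p₁ + b·p₂ ≈ (0.388, -0.027, -0.921); φ = arcsin(p_z) ≈ -67.14°, λ = atan2(p_y, p_x) ≈ -3.98°.

≈ lat 67°S, lon 4°W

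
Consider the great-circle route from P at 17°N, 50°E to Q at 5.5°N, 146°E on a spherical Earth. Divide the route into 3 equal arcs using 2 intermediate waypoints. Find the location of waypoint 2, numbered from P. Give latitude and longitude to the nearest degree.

Write both endpoints as unit vectors p₁, p₂ with components (cos φ cos λ, cos φ sin λ, sin φ).
The central angle between the endpoints is δ = arccos(p₁·p₂) ≈ 1.642 rad (94.1°).
Interpolate at f = 2/3 with slerp weights a = sin((1−f)δ)/sin δ ≈ 0.522, b = sin(fδ)/sin δ ≈ 0.891.
p = a·p₁ + b·p₂ ≈ (-0.415, 0.878, 0.238); φ = arcsin(p_z) ≈ 13.77°, λ = atan2(p_y, p_x) ≈ 115.27°.

≈ 14°N, 115°E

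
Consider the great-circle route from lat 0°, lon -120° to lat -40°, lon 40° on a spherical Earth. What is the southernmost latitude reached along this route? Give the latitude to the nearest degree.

The great circle lies in the plane with unit normal n̂ = (p₁ × p₂)/|p₁ × p₂|.
Here n̂_z ≈ +0.377; the vertex latitude is φ_max = arccos|n̂_z| ≈ 67.8°.
Check via Clairaut: cos φ_max = |cos φ₁| · sin C = cos(0.0°)·sin(157.8°) ≈ 0.377, again giving ≈ 67.8°.

≈ -68°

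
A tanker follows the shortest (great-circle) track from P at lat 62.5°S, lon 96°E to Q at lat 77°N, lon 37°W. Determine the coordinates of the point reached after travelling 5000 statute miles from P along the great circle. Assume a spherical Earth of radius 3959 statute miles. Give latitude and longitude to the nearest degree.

Write both endpoints as unit vectors p₁, p₂ with components (cos φ cos λ, cos φ sin λ, sin φ).
The central angle between the endpoints is δ = arccos(p₁·p₂) ≈ 2.779 rad (159.2°). The total great-circle distance is δ·R ≈ 2.779 × 3959 ≈ 11004 mi, so the target fraction is f = 5000/11004 ≈ 0.454.
Interpolate at f ≈ 0.454 with slerp weights a = sin((1−f)δ)/sin δ ≈ 2.818, b = sin(fδ)/sin δ ≈ 2.689.
p = a·p₁ + b·p₂ ≈ (0.347, 0.930, 0.121); φ = arcsin(p_z) ≈ 6.95°, λ = atan2(p_y, p_x) ≈ 69.53°.

≈ lat 7°N, lon 70°E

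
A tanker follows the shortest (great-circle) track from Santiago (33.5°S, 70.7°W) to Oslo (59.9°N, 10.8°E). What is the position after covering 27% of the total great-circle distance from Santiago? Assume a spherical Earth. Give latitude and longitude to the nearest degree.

≈ 7°S, 54°W

The haversine formula gives a central angle δ ≈ 2.000 rad (114.6°) between the endpoints.
Interpolate at f = 0.27 with slerp weights a = sin((1−f)δ)/sin δ ≈ 1.093, b = sin(fδ)/sin δ ≈ 0.565.
p = a·p₁ + b·p₂ ≈ (0.580, -0.807, -0.114); φ = arcsin(p_z) ≈ -6.55°, λ = atan2(p_y, p_x) ≈ -54.31°.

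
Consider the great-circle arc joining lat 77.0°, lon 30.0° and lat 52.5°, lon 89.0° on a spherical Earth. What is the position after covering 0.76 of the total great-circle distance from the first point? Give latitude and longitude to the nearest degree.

≈ lat 60°, lon 83°

From cos δ = sin φ₁ sin φ₂ + cos φ₁ cos φ₂ cos Δλ, the central angle is δ ≈ 0.567 rad (32.5°).
Interpolate at f = 0.76 with slerp weights a = sin((1−f)δ)/sin δ ≈ 0.253, b = sin(fδ)/sin δ ≈ 0.778.
p = a·p₁ + b·p₂ ≈ (0.057, 0.502, 0.863); φ = arcsin(p_z) ≈ 59.67°, λ = atan2(p_y, p_x) ≈ 83.47°.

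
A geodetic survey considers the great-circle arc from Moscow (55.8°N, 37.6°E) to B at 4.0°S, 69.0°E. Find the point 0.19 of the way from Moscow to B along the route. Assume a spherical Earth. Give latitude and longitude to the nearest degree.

≈ 45°N, 48°E

Write both endpoints as unit vectors p₁, p₂ with components (cos φ cos λ, cos φ sin λ, sin φ).
The central angle between the endpoints is δ = arccos(p₁·p₂) ≈ 1.136 rad (65.1°).
Interpolate at f = 0.19 with slerp weights a = sin((1−f)δ)/sin δ ≈ 0.877, b = sin(fδ)/sin δ ≈ 0.236.
p = a·p₁ + b·p₂ ≈ (0.475, 0.521, 0.709); φ = arcsin(p_z) ≈ 45.17°, λ = atan2(p_y, p_x) ≈ 47.63°.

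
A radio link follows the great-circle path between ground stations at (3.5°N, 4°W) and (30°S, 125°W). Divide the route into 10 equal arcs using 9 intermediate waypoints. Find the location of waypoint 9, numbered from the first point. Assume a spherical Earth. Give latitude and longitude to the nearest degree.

≈ (32°S, 111°W)

Write both endpoints as unit vectors p₁, p₂ with components (cos φ cos λ, cos φ sin λ, sin φ).
The central angle between the endpoints is δ = arccos(p₁·p₂) ≈ 2.067 rad (118.4°).
Interpolate at f = 9/10 with slerp weights a = sin((1−f)δ)/sin δ ≈ 0.233, b = sin(fδ)/sin δ ≈ 1.090.
p = a·p₁ + b·p₂ ≈ (-0.309, -0.789, -0.531); φ = arcsin(p_z) ≈ -32.05°, λ = atan2(p_y, p_x) ≈ -111.38°.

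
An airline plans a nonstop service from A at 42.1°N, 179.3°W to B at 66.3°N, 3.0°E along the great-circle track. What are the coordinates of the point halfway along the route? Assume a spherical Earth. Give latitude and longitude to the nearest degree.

Convert each endpoint to a unit vector on the sphere (x = cos φ cos λ, y = cos φ sin λ, z = sin φ).
The central angle between the endpoints is δ = arccos(p₁·p₂) ≈ 1.249 rad (71.6°).
Interpolate at f = 1/2 with slerp weights a = sin((1−f)δ)/sin δ ≈ 0.616, b = sin(fδ)/sin δ ≈ 0.616.
p = a·p₁ + b·p₂ ≈ (-0.210, 0.007, 0.978); φ = arcsin(p_z) ≈ 77.88°, λ = atan2(p_y, p_x) ≈ 177.99°.

≈ 78°N, 178°E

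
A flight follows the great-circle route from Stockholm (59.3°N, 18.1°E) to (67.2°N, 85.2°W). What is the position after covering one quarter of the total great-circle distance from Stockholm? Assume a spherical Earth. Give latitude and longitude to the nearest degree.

≈ (67°N, 3°E)

The haversine formula gives a central angle δ ≈ 0.727 rad (41.7°) between the endpoints.
Interpolate at f = 1/4 with slerp weights a = sin((1−f)δ)/sin δ ≈ 0.780, b = sin(fδ)/sin δ ≈ 0.272.
p = a·p₁ + b·p₂ ≈ (0.387, 0.019, 0.922); φ = arcsin(p_z) ≈ 67.17°, λ = atan2(p_y, p_x) ≈ 2.77°.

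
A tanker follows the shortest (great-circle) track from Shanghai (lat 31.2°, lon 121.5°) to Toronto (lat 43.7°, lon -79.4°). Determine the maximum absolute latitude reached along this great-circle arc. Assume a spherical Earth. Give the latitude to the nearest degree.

The great circle lies in the plane with unit normal n̂ = (p₁ × p₂)/|p₁ × p₂|.
Here n̂_z ≈ +0.226; the vertex latitude is φ_max = arccos|n̂_z| ≈ 76.9°.
Check via Clairaut: cos φ_max = |cos φ₁| · sin C = cos(31.2°)·sin(15.3°) ≈ 0.226, again giving ≈ 76.9°.

≈ 77°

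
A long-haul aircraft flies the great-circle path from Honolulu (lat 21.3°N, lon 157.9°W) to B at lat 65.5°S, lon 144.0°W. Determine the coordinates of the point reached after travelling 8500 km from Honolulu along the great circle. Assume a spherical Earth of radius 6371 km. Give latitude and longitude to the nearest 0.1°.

≈ lat 54.7°S, lon 148.2°W

Write both endpoints as unit vectors p₁, p₂ with components (cos φ cos λ, cos φ sin λ, sin φ).
The central angle between the endpoints is δ = arccos(p₁·p₂) ≈ 1.526 rad (87.4°). The total great-circle distance is δ·R ≈ 1.526 × 6371 ≈ 9724 km, so the target fraction is f = 8500/9724 ≈ 0.874.
Interpolate at f ≈ 0.874 with slerp weights a = sin((1−f)δ)/sin δ ≈ 0.191, b = sin(fδ)/sin δ ≈ 0.973.
p = a·p₁ + b·p₂ ≈ (-0.491, -0.304, -0.816); φ = arcsin(p_z) ≈ -54.69°, λ = atan2(p_y, p_x) ≈ -148.24°.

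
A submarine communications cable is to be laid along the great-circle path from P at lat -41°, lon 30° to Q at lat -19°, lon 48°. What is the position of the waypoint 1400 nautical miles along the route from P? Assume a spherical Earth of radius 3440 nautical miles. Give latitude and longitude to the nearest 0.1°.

≈ lat -22.0°, lon 46.0°

Convert each endpoint to a unit vector on the sphere (x = cos φ cos λ, y = cos φ sin λ, z = sin φ).
The central angle between the endpoints is δ = arccos(p₁·p₂) ≈ 0.468 rad (26.8°). The total great-circle distance is δ·R ≈ 0.468 × 3440 ≈ 1612 nmi, so the target fraction is f = 1400/1612 ≈ 0.869.
Interpolate at f ≈ 0.869 with slerp weights a = sin((1−f)δ)/sin δ ≈ 0.136, b = sin(fδ)/sin δ ≈ 0.877.
p = a·p₁ + b·p₂ ≈ (0.644, 0.667, -0.375); φ = arcsin(p_z) ≈ -22.01°, λ = atan2(p_y, p_x) ≈ 46.04°.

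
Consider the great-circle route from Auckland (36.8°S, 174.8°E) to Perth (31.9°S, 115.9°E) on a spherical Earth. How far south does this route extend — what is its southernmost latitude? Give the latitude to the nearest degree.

The great circle lies in the plane with unit normal n̂ = (p₁ × p₂)/|p₁ × p₂|.
Here n̂_z ≈ -0.782; the vertex latitude is φ_max = arccos|n̂_z| ≈ 38.6°.

≈ 39°S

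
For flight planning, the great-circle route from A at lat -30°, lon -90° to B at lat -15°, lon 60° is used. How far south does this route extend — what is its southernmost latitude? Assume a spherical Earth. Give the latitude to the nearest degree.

The great circle lies in the plane with unit normal n̂ = (p₁ × p₂)/|p₁ × p₂|.
Here n̂_z ≈ +0.520; the vertex latitude is φ_max = arccos|n̂_z| ≈ 58.6°.
Check via Clairaut: cos φ_max = |cos φ₁| · sin C = cos(30.0°)·sin(143.1°) ≈ 0.520, again giving ≈ 58.6°.

≈ -59°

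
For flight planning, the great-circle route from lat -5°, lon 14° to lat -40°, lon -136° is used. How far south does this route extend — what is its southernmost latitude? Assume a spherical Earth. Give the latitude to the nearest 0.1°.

≈ -61.4°

The great circle lies in the plane with unit normal n̂ = (p₁ × p₂)/|p₁ × p₂|.
Here n̂_z ≈ -0.479; the vertex latitude is φ_max = arccos|n̂_z| ≈ 61.4°.
Check via Clairaut: cos φ_max = |cos φ₁| · sin C = cos(5.0°)·sin(151.3°) ≈ 0.479, again giving ≈ 61.4°.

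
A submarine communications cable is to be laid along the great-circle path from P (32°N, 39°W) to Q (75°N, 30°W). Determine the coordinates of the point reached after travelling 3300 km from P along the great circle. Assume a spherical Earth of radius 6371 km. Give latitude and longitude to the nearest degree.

From cos δ = sin φ₁ sin φ₂ + cos φ₁ cos φ₂ cos Δλ, the central angle is δ ≈ 0.754 rad (43.2°). The total great-circle distance is δ·R ≈ 0.754 × 6371 ≈ 4807 km, so the target fraction is f = 3300/4807 ≈ 0.687.
Interpolate at f ≈ 0.687 with slerp weights a = sin((1−f)δ)/sin δ ≈ 0.342, b = sin(fδ)/sin δ ≈ 0.723.
p = a·p₁ + b·p₂ ≈ (0.387, -0.276, 0.880); φ = arcsin(p_z) ≈ 61.59°, λ = atan2(p_y, p_x) ≈ -35.47°.

≈ (62°N, 35°W)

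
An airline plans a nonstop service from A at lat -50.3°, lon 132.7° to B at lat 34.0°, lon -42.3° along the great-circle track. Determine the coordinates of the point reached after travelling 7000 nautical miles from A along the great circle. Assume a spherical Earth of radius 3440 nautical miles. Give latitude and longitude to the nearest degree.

Write both endpoints as unit vectors p₁, p₂ with components (cos φ cos λ, cos φ sin λ, sin φ).
The central angle between the endpoints is δ = arccos(p₁·p₂) ≈ 2.850 rad (163.3°). The total great-circle distance is δ·R ≈ 2.850 × 3440 ≈ 9804 nmi, so the target fraction is f = 7000/9804 ≈ 0.714.
Interpolate at f ≈ 0.714 with slerp weights a = sin((1−f)δ)/sin δ ≈ 2.532, b = sin(fδ)/sin δ ≈ 3.111.
p = a·p₁ + b·p₂ ≈ (0.811, -0.547, -0.208); φ = arcsin(p_z) ≈ -12.03°, λ = atan2(p_y, p_x) ≈ -34.01°.

≈ lat -12°, lon -34°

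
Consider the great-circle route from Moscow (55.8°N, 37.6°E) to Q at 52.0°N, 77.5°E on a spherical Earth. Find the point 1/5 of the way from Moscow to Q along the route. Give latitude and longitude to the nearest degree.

≈ 56°N, 46°E

The haversine formula gives a central angle δ ≈ 0.410 rad (23.5°) between the endpoints.
Interpolate at f = 1/5 with slerp weights a = sin((1−f)δ)/sin δ ≈ 0.808, b = sin(fδ)/sin δ ≈ 0.205.
p = a·p₁ + b·p₂ ≈ (0.387, 0.401, 0.830); φ = arcsin(p_z) ≈ 56.13°, λ = atan2(p_y, p_x) ≈ 45.97°.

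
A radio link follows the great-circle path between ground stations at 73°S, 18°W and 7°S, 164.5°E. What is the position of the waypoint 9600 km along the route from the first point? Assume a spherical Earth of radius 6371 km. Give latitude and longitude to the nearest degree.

≈ 21°S, 165°E

The haversine formula gives a central angle δ ≈ 1.745 rad (100.0°) between the endpoints. The total great-circle distance is δ·R ≈ 1.745 × 6371 ≈ 11118 km, so the target fraction is f = 9600/11118 ≈ 0.863.
Interpolate at f ≈ 0.863 with slerp weights a = sin((1−f)δ)/sin δ ≈ 0.240, b = sin(fδ)/sin δ ≈ 1.013.
p = a·p₁ + b·p₂ ≈ (-0.903, 0.247, -0.353); φ = arcsin(p_z) ≈ -20.65°, λ = atan2(p_y, p_x) ≈ 164.69°.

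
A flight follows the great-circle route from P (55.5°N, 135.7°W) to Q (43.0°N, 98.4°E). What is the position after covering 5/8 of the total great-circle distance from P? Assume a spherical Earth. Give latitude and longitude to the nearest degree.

Write both endpoints as unit vectors p₁, p₂ with components (cos φ cos λ, cos φ sin λ, sin φ).
The central angle between the endpoints is δ = arccos(p₁·p₂) ≈ 1.246 rad (71.4°).
Interpolate at f = 5/8 with slerp weights a = sin((1−f)δ)/sin δ ≈ 0.475, b = sin(fδ)/sin δ ≈ 0.741.
p = a·p₁ + b·p₂ ≈ (-0.272, 0.348, 0.897); φ = arcsin(p_z) ≈ 63.78°, λ = atan2(p_y, p_x) ≈ 127.98°.

≈ (64°N, 128°E)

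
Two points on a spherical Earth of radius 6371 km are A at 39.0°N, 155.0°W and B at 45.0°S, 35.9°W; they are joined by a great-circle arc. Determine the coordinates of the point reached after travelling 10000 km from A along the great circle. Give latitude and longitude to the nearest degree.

≈ 22°S, 84°W

Write both endpoints as unit vectors p₁, p₂ with components (cos φ cos λ, cos φ sin λ, sin φ).
The central angle between the endpoints is δ = arccos(p₁·p₂) ≈ 2.363 rad (135.4°). The total great-circle distance is δ·R ≈ 2.363 × 6371 ≈ 15058 km, so the target fraction is f = 10000/15058 ≈ 0.664.
Interpolate at f ≈ 0.664 with slerp weights a = sin((1−f)δ)/sin δ ≈ 1.016, b = sin(fδ)/sin δ ≈ 1.425.
p = a·p₁ + b·p₂ ≈ (0.100, -0.924, -0.368); φ = arcsin(p_z) ≈ -21.60°, λ = atan2(p_y, p_x) ≈ -83.80°.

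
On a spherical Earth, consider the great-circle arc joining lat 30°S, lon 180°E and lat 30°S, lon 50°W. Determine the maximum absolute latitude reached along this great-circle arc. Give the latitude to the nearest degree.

The great circle lies in the plane with unit normal n̂ = (p₁ × p₂)/|p₁ × p₂|.
Here n̂_z ≈ +0.591; the vertex latitude is φ_max = arccos|n̂_z| ≈ 53.8°.
Check via Clairaut: cos φ_max = |cos φ₁| · sin C = cos(30.0°)·sin(137.0°) ≈ 0.591, again giving ≈ 53.8°.

≈ 54°S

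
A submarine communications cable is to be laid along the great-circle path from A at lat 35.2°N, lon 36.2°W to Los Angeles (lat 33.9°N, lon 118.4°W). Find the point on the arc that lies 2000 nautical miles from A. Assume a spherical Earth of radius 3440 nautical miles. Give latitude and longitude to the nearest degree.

From cos δ = sin φ₁ sin φ₂ + cos φ₁ cos φ₂ cos Δλ, the central angle is δ ≈ 1.144 rad (65.6°). The total great-circle distance is δ·R ≈ 1.144 × 3440 ≈ 3937 nmi, so the target fraction is f = 2000/3937 ≈ 0.508.
Interpolate at f ≈ 0.508 with slerp weights a = sin((1−f)δ)/sin δ ≈ 0.586, b = sin(fδ)/sin δ ≈ 0.603.
p = a·p₁ + b·p₂ ≈ (0.148, -0.723, 0.674); φ = arcsin(p_z) ≈ 42.40°, λ = atan2(p_y, p_x) ≈ -78.40°.

≈ lat 42°N, lon 78°W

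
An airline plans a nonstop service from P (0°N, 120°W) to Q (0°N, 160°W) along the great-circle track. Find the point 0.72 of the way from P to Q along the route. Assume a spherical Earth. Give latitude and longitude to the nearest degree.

Convert each endpoint to a unit vector on the sphere (x = cos φ cos λ, y = cos φ sin λ, z = sin φ).
The central angle between the endpoints is δ = arccos(p₁·p₂) ≈ 0.698 rad (40.0°).
Interpolate at f = 0.72 with slerp weights a = sin((1−f)δ)/sin δ ≈ 0.302, b = sin(fδ)/sin δ ≈ 0.749.
p = a·p₁ + b·p₂ ≈ (-0.855, -0.518, 0.000); φ = arcsin(p_z) ≈ 0.00°, λ = atan2(p_y, p_x) ≈ -148.80°.

≈ (0°N, 149°W)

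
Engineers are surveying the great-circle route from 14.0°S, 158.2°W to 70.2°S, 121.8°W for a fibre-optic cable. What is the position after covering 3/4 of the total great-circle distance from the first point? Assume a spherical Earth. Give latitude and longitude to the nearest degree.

≈ 57°S, 140°W

Convert each endpoint to a unit vector on the sphere (x = cos φ cos λ, y = cos φ sin λ, z = sin φ).
The central angle between the endpoints is δ = arccos(p₁·p₂) ≈ 1.056 rad (60.5°).
Interpolate at f = 3/4 with slerp weights a = sin((1−f)δ)/sin δ ≈ 0.300, b = sin(fδ)/sin δ ≈ 0.818.
p = a·p₁ + b·p₂ ≈ (-0.416, -0.343, -0.842); φ = arcsin(p_z) ≈ -57.35°, λ = atan2(p_y, p_x) ≈ -140.46°.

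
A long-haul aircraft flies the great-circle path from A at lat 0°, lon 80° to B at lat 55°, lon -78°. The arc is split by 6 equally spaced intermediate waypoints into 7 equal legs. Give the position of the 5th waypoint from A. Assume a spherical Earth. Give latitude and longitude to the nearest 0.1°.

≈ lat 75.0°, lon 0.8°

The haversine formula gives a central angle δ ≈ 2.132 rad (122.1°) between the endpoints.
Interpolate at f = 5/7 with slerp weights a = sin((1−f)δ)/sin δ ≈ 0.675, b = sin(fδ)/sin δ ≈ 1.179.
p = a·p₁ + b·p₂ ≈ (0.258, 0.004, 0.966); φ = arcsin(p_z) ≈ 75.05°, λ = atan2(p_y, p_x) ≈ 0.78°.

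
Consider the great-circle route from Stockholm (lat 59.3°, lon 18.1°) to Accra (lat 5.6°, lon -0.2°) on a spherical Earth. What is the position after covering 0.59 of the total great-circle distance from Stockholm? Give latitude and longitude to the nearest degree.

≈ lat 28°, lon 5°

Write both endpoints as unit vectors p₁, p₂ with components (cos φ cos λ, cos φ sin λ, sin φ).
The central angle between the endpoints is δ = arccos(p₁·p₂) ≈ 0.969 rad (55.5°).
Interpolate at f = 0.59 with slerp weights a = sin((1−f)δ)/sin δ ≈ 0.469, b = sin(fδ)/sin δ ≈ 0.656.
p = a·p₁ + b·p₂ ≈ (0.881, 0.072, 0.468); φ = arcsin(p_z) ≈ 27.88°, λ = atan2(p_y, p_x) ≈ 4.68°.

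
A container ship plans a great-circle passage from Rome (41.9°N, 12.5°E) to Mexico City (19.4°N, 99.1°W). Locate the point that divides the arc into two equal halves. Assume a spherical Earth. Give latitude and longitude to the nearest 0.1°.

≈ (46.1°N, 53.1°W)

Write both endpoints as unit vectors p₁, p₂ with components (cos φ cos λ, cos φ sin λ, sin φ).
The central angle between the endpoints is δ = arccos(p₁·p₂) ≈ 1.607 rad (92.1°).
Interpolate at f = 1/2 with slerp weights a = sin((1−f)δ)/sin δ ≈ 0.720, b = sin(fδ)/sin δ ≈ 0.720.
p = a·p₁ + b·p₂ ≈ (0.416, -0.555, 0.720); φ = arcsin(p_z) ≈ 46.09°, λ = atan2(p_y, p_x) ≈ -53.14°.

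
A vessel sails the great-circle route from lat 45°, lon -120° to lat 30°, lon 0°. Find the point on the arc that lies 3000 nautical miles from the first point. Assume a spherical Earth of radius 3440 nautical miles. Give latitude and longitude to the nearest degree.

≈ lat 54°, lon -40°

Write both endpoints as unit vectors p₁, p₂ with components (cos φ cos λ, cos φ sin λ, sin φ).
The central angle between the endpoints is δ = arccos(p₁·p₂) ≈ 1.523 rad (87.3°). The total great-circle distance is δ·R ≈ 1.523 × 3440 ≈ 5241 nmi, so the target fraction is f = 3000/5241 ≈ 0.572.
Interpolate at f ≈ 0.572 with slerp weights a = sin((1−f)δ)/sin δ ≈ 0.607, b = sin(fδ)/sin δ ≈ 0.767.
p = a·p₁ + b·p₂ ≈ (0.449, -0.372, 0.812); φ = arcsin(p_z) ≈ 54.33°, λ = atan2(p_y, p_x) ≈ -39.60°.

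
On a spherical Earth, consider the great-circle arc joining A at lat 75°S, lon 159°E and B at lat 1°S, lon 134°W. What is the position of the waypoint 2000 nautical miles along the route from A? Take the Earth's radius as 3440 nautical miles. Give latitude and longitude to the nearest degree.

From cos δ = sin φ₁ sin φ₂ + cos φ₁ cos φ₂ cos Δλ, the central angle is δ ≈ 1.453 rad (83.2°). The total great-circle distance is δ·R ≈ 1.453 × 3440 ≈ 4997 nmi, so the target fraction is f = 2000/4997 ≈ 0.400.
Interpolate at f ≈ 0.400 with slerp weights a = sin((1−f)δ)/sin δ ≈ 0.770, b = sin(fδ)/sin δ ≈ 0.553.
p = a·p₁ + b·p₂ ≈ (-0.570, -0.326, -0.754); φ = arcsin(p_z) ≈ -48.93°, λ = atan2(p_y, p_x) ≈ -150.22°.

≈ lat 49°S, lon 150°W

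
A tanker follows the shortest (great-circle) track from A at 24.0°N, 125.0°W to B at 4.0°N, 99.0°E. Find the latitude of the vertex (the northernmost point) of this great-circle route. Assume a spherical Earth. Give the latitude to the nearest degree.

≈ 36°N

The great circle lies in the plane with unit normal n̂ = (p₁ × p₂)/|p₁ × p₂|.
Here n̂_z ≈ -0.813; the vertex latitude is φ_max = arccos|n̂_z| ≈ 35.6°.
Check via Clairaut: cos φ_max = |cos φ₁| · sin C = cos(24.0°)·sin(62.8°) ≈ 0.813, again giving ≈ 35.6°.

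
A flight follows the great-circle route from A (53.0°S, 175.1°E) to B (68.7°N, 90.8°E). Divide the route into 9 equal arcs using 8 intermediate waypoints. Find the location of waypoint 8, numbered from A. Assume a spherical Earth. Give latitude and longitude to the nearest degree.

≈ (58°N, 116°E)

Write both endpoints as unit vectors p₁, p₂ with components (cos φ cos λ, cos φ sin λ, sin φ).
The central angle between the endpoints is δ = arccos(p₁·p₂) ≈ 2.378 rad (136.3°).
Interpolate at f = 8/9 with slerp weights a = sin((1−f)δ)/sin δ ≈ 0.378, b = sin(fδ)/sin δ ≈ 1.238.
p = a·p₁ + b·p₂ ≈ (-0.233, 0.469, 0.852); φ = arcsin(p_z) ≈ 58.42°, λ = atan2(p_y, p_x) ≈ 116.39°.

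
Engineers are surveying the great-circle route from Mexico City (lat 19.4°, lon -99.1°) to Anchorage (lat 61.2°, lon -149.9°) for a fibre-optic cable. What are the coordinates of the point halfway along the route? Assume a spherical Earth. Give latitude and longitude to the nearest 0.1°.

Write both endpoints as unit vectors p₁, p₂ with components (cos φ cos λ, cos φ sin λ, sin φ).
The central angle between the endpoints is δ = arccos(p₁·p₂) ≈ 0.954 rad (54.7°).
Interpolate at f = 1/2 with slerp weights a = sin((1−f)δ)/sin δ ≈ 0.563, b = sin(fδ)/sin δ ≈ 0.563.
p = a·p₁ + b·p₂ ≈ (-0.319, -0.660, 0.680); φ = arcsin(p_z) ≈ 42.86°, λ = atan2(p_y, p_x) ≈ -115.76°.

≈ lat 42.9°, lon -115.8°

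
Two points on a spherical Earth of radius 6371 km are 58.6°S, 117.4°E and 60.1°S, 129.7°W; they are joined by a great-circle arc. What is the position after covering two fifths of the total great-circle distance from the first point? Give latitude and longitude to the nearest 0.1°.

≈ 71.0°S, 156.4°E

Write both endpoints as unit vectors p₁, p₂ with components (cos φ cos λ, cos φ sin λ, sin φ).
The central angle between the endpoints is δ = arccos(p₁·p₂) ≈ 0.878 rad (50.3°).
Interpolate at f = 2/5 with slerp weights a = sin((1−f)δ)/sin δ ≈ 0.653, b = sin(fδ)/sin δ ≈ 0.447.
p = a·p₁ + b·p₂ ≈ (-0.299, 0.131, -0.945); φ = arcsin(p_z) ≈ -70.95°, λ = atan2(p_y, p_x) ≈ 156.38°.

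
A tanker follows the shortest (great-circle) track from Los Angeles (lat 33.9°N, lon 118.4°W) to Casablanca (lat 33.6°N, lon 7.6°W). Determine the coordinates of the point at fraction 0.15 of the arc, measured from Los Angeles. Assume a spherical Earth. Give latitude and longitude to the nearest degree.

Convert each endpoint to a unit vector on the sphere (x = cos φ cos λ, y = cos φ sin λ, z = sin φ).
The central angle between the endpoints is δ = arccos(p₁·p₂) ≈ 1.508 rad (86.4°).
Interpolate at f = 0.15 with slerp weights a = sin((1−f)δ)/sin δ ≈ 0.960, b = sin(fδ)/sin δ ≈ 0.225.
p = a·p₁ + b·p₂ ≈ (-0.194, -0.726, 0.660); φ = arcsin(p_z) ≈ 41.30°, λ = atan2(p_y, p_x) ≈ -104.94°.

≈ lat 41°N, lon 105°W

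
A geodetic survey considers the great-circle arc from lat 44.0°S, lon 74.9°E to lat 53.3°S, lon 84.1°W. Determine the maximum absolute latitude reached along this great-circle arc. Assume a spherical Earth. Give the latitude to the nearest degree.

≈ 81°S

The great circle lies in the plane with unit normal n̂ = (p₁ × p₂)/|p₁ × p₂|.
Here n̂_z ≈ -0.156; the vertex latitude is φ_max = arccos|n̂_z| ≈ 81.0°.
Check via Clairaut: cos φ_max = |cos φ₁| · sin C = cos(44.0°)·sin(167.5°) ≈ 0.156, again giving ≈ 81.0°.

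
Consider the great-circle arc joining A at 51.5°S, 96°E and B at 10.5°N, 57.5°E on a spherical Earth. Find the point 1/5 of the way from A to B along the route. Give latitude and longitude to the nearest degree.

Convert each endpoint to a unit vector on the sphere (x = cos φ cos λ, y = cos φ sin λ, z = sin φ).
The central angle between the endpoints is δ = arccos(p₁·p₂) ≈ 1.228 rad (70.3°).
Interpolate at f = 1/5 with slerp weights a = sin((1−f)δ)/sin δ ≈ 0.883, b = sin(fδ)/sin δ ≈ 0.258.
p = a·p₁ + b·p₂ ≈ (0.079, 0.761, -0.644); φ = arcsin(p_z) ≈ -40.10°, λ = atan2(p_y, p_x) ≈ 84.08°.

≈ 40°S, 84°E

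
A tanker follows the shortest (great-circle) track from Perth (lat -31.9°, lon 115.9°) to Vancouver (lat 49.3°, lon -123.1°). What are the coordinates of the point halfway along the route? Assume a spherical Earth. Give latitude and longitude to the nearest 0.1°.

≈ lat 16.8°, lon 163.3°

From cos δ = sin φ₁ sin φ₂ + cos φ₁ cos φ₂ cos Δλ, the central angle is δ ≈ 2.326 rad (133.3°).
Interpolate at f = 1/2 with slerp weights a = sin((1−f)δ)/sin δ ≈ 1.261, b = sin(fδ)/sin δ ≈ 1.261.
p = a·p₁ + b·p₂ ≈ (-0.917, 0.274, 0.290); φ = arcsin(p_z) ≈ 16.84°, λ = atan2(p_y, p_x) ≈ 163.35°.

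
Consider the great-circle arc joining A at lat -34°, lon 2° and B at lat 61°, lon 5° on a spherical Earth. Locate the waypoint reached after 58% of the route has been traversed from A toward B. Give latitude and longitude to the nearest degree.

≈ lat 21°, lon 3°

Convert each endpoint to a unit vector on the sphere (x = cos φ cos λ, y = cos φ sin λ, z = sin φ).
The central angle between the endpoints is δ = arccos(p₁·p₂) ≈ 1.659 rad (95.0°).
Interpolate at f = 0.58 with slerp weights a = sin((1−f)δ)/sin δ ≈ 0.644, b = sin(fδ)/sin δ ≈ 0.824.
p = a·p₁ + b·p₂ ≈ (0.931, 0.053, 0.360); φ = arcsin(p_z) ≈ 21.10°, λ = atan2(p_y, p_x) ≈ 3.28°.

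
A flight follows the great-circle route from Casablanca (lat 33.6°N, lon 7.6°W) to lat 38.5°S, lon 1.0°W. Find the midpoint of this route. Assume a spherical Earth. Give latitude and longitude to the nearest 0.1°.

From cos δ = sin φ₁ sin φ₂ + cos φ₁ cos φ₂ cos Δλ, the central angle is δ ≈ 1.263 rad (72.4°).
Interpolate at f = 1/2 with slerp weights a = sin((1−f)δ)/sin δ ≈ 0.619, b = sin(fδ)/sin δ ≈ 0.619.
p = a·p₁ + b·p₂ ≈ (0.996, -0.077, -0.043); φ = arcsin(p_z) ≈ -2.45°, λ = atan2(p_y, p_x) ≈ -4.40°.

≈ lat 2.5°S, lon 4.4°W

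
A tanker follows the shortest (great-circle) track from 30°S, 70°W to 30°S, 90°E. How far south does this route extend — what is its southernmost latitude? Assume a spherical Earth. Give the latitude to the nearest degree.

The great circle lies in the plane with unit normal n̂ = (p₁ × p₂)/|p₁ × p₂|.
Here n̂_z ≈ +0.288; the vertex latitude is φ_max = arccos|n̂_z| ≈ 73.3°.
Check via Clairaut: cos φ_max = |cos φ₁| · sin C = cos(30.0°)·sin(160.6°) ≈ 0.288, again giving ≈ 73.3°.

≈ 73°S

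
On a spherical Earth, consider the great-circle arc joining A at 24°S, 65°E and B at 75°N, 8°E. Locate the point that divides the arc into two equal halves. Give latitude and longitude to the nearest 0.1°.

Write both endpoints as unit vectors p₁, p₂ with components (cos φ cos λ, cos φ sin λ, sin φ).
The central angle between the endpoints is δ = arccos(p₁·p₂) ≈ 1.838 rad (105.3°).
Interpolate at f = 1/2 with slerp weights a = sin((1−f)δ)/sin δ ≈ 0.824, b = sin(fδ)/sin δ ≈ 0.824.
p = a·p₁ + b·p₂ ≈ (0.530, 0.712, 0.461); φ = arcsin(p_z) ≈ 27.45°, λ = atan2(p_y, p_x) ≈ 53.37°.

≈ 27.4°N, 53.4°E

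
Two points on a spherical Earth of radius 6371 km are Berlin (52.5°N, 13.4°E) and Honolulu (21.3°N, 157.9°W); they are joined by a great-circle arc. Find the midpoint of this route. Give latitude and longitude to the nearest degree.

Convert each endpoint to a unit vector on the sphere (x = cos φ cos λ, y = cos φ sin λ, z = sin φ).
The central angle between the endpoints is δ = arccos(p₁·p₂) ≈ 1.847 rad (105.8°).
Interpolate at f = 1/2 with slerp weights a = sin((1−f)δ)/sin δ ≈ 0.829, b = sin(fδ)/sin δ ≈ 0.829.
p = a·p₁ + b·p₂ ≈ (-0.225, -0.174, 0.959); φ = arcsin(p_z) ≈ 73.50°, λ = atan2(p_y, p_x) ≈ -142.31°.

≈ 74°N, 142°W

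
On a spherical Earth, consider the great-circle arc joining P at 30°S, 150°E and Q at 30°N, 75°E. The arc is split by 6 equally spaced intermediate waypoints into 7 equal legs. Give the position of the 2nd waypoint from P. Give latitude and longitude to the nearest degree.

≈ 14°S, 127°E

From cos δ = sin φ₁ sin φ₂ + cos φ₁ cos φ₂ cos Δλ, the central angle is δ ≈ 1.627 rad (93.2°).
Interpolate at f = 2/7 with slerp weights a = sin((1−f)δ)/sin δ ≈ 0.919, b = sin(fδ)/sin δ ≈ 0.449.
p = a·p₁ + b·p₂ ≈ (-0.589, 0.773, -0.235); φ = arcsin(p_z) ≈ -13.59°, λ = atan2(p_y, p_x) ≈ 127.27°.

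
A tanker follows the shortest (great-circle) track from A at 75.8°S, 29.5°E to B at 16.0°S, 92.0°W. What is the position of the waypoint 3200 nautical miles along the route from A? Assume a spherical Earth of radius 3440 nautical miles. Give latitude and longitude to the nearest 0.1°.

≈ 43.6°S, 84.0°W

Convert each endpoint to a unit vector on the sphere (x = cos φ cos λ, y = cos φ sin λ, z = sin φ).
The central angle between the endpoints is δ = arccos(p₁·p₂) ≈ 1.426 rad (81.7°). The total great-circle distance is δ·R ≈ 1.426 × 3440 ≈ 4906 nmi, so the target fraction is f = 3200/4906 ≈ 0.652.
Interpolate at f ≈ 0.652 with slerp weights a = sin((1−f)δ)/sin δ ≈ 0.481, b = sin(fδ)/sin δ ≈ 0.810.
p = a·p₁ + b·p₂ ≈ (0.076, -0.720, -0.690); φ = arcsin(p_z) ≈ -43.60°, λ = atan2(p_y, p_x) ≈ -84.02°.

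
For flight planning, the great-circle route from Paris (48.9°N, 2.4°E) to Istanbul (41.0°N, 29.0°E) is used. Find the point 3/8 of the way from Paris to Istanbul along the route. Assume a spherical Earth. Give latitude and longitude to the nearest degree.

≈ 47°N, 13°E

Convert each endpoint to a unit vector on the sphere (x = cos φ cos λ, y = cos φ sin λ, z = sin φ).
The central angle between the endpoints is δ = arccos(p₁·p₂) ≈ 0.354 rad (20.3°).
Interpolate at f = 3/8 with slerp weights a = sin((1−f)δ)/sin δ ≈ 0.633, b = sin(fδ)/sin δ ≈ 0.382.
p = a·p₁ + b·p₂ ≈ (0.668, 0.157, 0.728); φ = arcsin(p_z) ≈ 46.68°, λ = atan2(p_y, p_x) ≈ 13.24°.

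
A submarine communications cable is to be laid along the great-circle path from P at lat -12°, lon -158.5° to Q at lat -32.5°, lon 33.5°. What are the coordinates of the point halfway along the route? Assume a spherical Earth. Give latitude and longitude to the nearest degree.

≈ lat -73°, lon 153°

Convert each endpoint to a unit vector on the sphere (x = cos φ cos λ, y = cos φ sin λ, z = sin φ).
The central angle between the endpoints is δ = arccos(p₁·p₂) ≈ 2.340 rad (134.0°).
Interpolate at f = 1/2 with slerp weights a = sin((1−f)δ)/sin δ ≈ 1.281, b = sin(fδ)/sin δ ≈ 1.281.
p = a·p₁ + b·p₂ ≈ (-0.265, 0.137, -0.954); φ = arcsin(p_z) ≈ -72.65°, λ = atan2(p_y, p_x) ≈ 152.64°.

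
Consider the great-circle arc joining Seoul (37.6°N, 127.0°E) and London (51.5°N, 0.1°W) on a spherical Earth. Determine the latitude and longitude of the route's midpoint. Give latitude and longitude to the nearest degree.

Write both endpoints as unit vectors p₁, p₂ with components (cos φ cos λ, cos φ sin λ, sin φ).
The central angle between the endpoints is δ = arccos(p₁·p₂) ≈ 1.390 rad (79.6°).
Interpolate at f = 1/2 with slerp weights a = sin((1−f)δ)/sin δ ≈ 0.651, b = sin(fδ)/sin δ ≈ 0.651.
p = a·p₁ + b·p₂ ≈ (0.095, 0.411, 0.907); φ = arcsin(p_z) ≈ 65.04°, λ = atan2(p_y, p_x) ≈ 77.01°.

≈ 65°N, 77°E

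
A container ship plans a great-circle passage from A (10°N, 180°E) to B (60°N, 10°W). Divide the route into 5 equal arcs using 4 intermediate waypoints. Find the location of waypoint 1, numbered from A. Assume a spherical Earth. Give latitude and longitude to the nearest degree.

≈ (32°N, 178°W)

The haversine formula gives a central angle δ ≈ 1.912 rad (109.5°) between the endpoints.
Interpolate at f = 1/5 with slerp weights a = sin((1−f)δ)/sin δ ≈ 1.060, b = sin(fδ)/sin δ ≈ 0.396.
p = a·p₁ + b·p₂ ≈ (-0.849, -0.034, 0.527); φ = arcsin(p_z) ≈ 31.80°, λ = atan2(p_y, p_x) ≈ -177.68°.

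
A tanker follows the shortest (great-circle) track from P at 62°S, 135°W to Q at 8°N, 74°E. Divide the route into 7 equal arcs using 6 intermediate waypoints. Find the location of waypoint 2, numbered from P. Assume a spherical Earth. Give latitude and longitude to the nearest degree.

≈ 71°S, 130°E

The haversine formula gives a central angle δ ≈ 2.129 rad (122.0°) between the endpoints.
Interpolate at f = 2/7 with slerp weights a = sin((1−f)δ)/sin δ ≈ 1.177, b = sin(fδ)/sin δ ≈ 0.674.
p = a·p₁ + b·p₂ ≈ (-0.207, 0.250, -0.946); φ = arcsin(p_z) ≈ -71.04°, λ = atan2(p_y, p_x) ≈ 129.58°.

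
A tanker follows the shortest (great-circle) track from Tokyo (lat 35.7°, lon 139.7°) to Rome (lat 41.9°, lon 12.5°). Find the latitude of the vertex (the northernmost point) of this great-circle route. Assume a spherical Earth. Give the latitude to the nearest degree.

The great circle lies in the plane with unit normal n̂ = (p₁ × p₂)/|p₁ × p₂|.
Here n̂_z ≈ -0.482; the vertex latitude is φ_max = arccos|n̂_z| ≈ 61.2°.

≈ 61°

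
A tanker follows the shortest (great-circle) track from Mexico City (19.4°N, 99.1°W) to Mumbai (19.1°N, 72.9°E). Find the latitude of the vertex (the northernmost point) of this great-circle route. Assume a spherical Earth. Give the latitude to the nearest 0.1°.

The great circle lies in the plane with unit normal n̂ = (p₁ × p₂)/|p₁ × p₂|.
Here n̂_z ≈ +0.196; the vertex latitude is φ_max = arccos|n̂_z| ≈ 78.7°.
Check via Clairaut: cos φ_max = |cos φ₁| · sin C = cos(19.4°)·sin(12.0°) ≈ 0.196, again giving ≈ 78.7°.

≈ 78.7°N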